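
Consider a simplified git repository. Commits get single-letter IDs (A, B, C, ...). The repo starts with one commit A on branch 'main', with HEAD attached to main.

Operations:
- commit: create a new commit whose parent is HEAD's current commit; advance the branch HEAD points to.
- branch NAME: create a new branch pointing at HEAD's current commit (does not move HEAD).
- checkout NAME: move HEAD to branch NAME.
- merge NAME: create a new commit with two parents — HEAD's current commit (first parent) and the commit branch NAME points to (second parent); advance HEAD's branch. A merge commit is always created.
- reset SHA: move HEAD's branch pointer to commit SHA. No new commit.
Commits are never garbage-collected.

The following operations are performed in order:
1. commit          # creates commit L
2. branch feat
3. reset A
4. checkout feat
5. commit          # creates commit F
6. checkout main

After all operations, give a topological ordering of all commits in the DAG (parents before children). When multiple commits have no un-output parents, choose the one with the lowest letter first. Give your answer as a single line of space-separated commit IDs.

Answer: A L F

Derivation:
After op 1 (commit): HEAD=main@L [main=L]
After op 2 (branch): HEAD=main@L [feat=L main=L]
After op 3 (reset): HEAD=main@A [feat=L main=A]
After op 4 (checkout): HEAD=feat@L [feat=L main=A]
After op 5 (commit): HEAD=feat@F [feat=F main=A]
After op 6 (checkout): HEAD=main@A [feat=F main=A]
commit A: parents=[]
commit F: parents=['L']
commit L: parents=['A']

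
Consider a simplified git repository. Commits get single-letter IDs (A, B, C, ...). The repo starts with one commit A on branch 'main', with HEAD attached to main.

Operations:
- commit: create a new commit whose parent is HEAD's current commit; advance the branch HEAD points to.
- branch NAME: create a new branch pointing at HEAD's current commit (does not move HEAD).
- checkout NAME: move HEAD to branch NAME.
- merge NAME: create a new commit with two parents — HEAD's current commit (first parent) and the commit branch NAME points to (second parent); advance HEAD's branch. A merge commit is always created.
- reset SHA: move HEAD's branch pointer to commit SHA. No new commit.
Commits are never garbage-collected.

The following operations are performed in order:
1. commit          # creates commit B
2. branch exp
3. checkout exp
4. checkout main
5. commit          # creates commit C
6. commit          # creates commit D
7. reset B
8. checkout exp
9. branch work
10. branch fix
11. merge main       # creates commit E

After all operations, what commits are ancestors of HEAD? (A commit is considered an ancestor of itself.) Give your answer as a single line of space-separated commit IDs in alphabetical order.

Answer: A B E

Derivation:
After op 1 (commit): HEAD=main@B [main=B]
After op 2 (branch): HEAD=main@B [exp=B main=B]
After op 3 (checkout): HEAD=exp@B [exp=B main=B]
After op 4 (checkout): HEAD=main@B [exp=B main=B]
After op 5 (commit): HEAD=main@C [exp=B main=C]
After op 6 (commit): HEAD=main@D [exp=B main=D]
After op 7 (reset): HEAD=main@B [exp=B main=B]
After op 8 (checkout): HEAD=exp@B [exp=B main=B]
After op 9 (branch): HEAD=exp@B [exp=B main=B work=B]
After op 10 (branch): HEAD=exp@B [exp=B fix=B main=B work=B]
After op 11 (merge): HEAD=exp@E [exp=E fix=B main=B work=B]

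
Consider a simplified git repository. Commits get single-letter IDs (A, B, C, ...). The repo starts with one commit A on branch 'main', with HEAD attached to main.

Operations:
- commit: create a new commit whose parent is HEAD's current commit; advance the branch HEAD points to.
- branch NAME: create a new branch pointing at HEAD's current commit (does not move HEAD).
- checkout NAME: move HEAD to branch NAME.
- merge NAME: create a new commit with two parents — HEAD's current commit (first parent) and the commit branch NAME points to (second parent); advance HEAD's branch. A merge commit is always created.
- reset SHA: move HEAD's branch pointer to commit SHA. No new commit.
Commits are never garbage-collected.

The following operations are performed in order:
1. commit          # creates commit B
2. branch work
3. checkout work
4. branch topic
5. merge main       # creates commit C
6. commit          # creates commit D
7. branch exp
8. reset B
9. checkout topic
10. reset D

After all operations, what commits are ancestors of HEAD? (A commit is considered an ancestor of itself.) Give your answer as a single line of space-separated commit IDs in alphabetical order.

Answer: A B C D

Derivation:
After op 1 (commit): HEAD=main@B [main=B]
After op 2 (branch): HEAD=main@B [main=B work=B]
After op 3 (checkout): HEAD=work@B [main=B work=B]
After op 4 (branch): HEAD=work@B [main=B topic=B work=B]
After op 5 (merge): HEAD=work@C [main=B topic=B work=C]
After op 6 (commit): HEAD=work@D [main=B topic=B work=D]
After op 7 (branch): HEAD=work@D [exp=D main=B topic=B work=D]
After op 8 (reset): HEAD=work@B [exp=D main=B topic=B work=B]
After op 9 (checkout): HEAD=topic@B [exp=D main=B topic=B work=B]
After op 10 (reset): HEAD=topic@D [exp=D main=B topic=D work=B]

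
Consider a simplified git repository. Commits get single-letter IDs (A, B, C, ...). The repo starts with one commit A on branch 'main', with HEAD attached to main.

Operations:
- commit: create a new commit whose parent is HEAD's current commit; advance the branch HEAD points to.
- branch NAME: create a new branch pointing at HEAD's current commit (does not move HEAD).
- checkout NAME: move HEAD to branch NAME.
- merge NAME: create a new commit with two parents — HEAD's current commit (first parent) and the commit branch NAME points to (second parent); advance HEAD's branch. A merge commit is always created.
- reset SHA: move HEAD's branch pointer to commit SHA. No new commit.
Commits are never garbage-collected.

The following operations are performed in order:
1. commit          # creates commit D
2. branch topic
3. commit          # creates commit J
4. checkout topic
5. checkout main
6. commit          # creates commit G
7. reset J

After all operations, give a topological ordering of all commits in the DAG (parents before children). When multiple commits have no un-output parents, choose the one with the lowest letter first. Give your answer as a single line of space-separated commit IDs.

Answer: A D J G

Derivation:
After op 1 (commit): HEAD=main@D [main=D]
After op 2 (branch): HEAD=main@D [main=D topic=D]
After op 3 (commit): HEAD=main@J [main=J topic=D]
After op 4 (checkout): HEAD=topic@D [main=J topic=D]
After op 5 (checkout): HEAD=main@J [main=J topic=D]
After op 6 (commit): HEAD=main@G [main=G topic=D]
After op 7 (reset): HEAD=main@J [main=J topic=D]
commit A: parents=[]
commit D: parents=['A']
commit G: parents=['J']
commit J: parents=['D']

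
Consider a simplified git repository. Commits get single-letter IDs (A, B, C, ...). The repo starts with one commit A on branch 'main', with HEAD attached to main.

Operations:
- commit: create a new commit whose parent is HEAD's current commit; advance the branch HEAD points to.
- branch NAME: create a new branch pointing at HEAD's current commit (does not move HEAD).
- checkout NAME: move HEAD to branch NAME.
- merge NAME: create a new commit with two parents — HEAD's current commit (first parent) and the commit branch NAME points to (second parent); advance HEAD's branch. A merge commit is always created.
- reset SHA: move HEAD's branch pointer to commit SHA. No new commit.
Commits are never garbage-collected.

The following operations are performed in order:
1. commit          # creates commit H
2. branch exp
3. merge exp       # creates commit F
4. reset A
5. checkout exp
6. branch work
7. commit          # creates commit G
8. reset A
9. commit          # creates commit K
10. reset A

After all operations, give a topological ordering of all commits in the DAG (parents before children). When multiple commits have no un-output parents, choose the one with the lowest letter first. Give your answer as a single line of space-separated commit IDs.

Answer: A H F G K

Derivation:
After op 1 (commit): HEAD=main@H [main=H]
After op 2 (branch): HEAD=main@H [exp=H main=H]
After op 3 (merge): HEAD=main@F [exp=H main=F]
After op 4 (reset): HEAD=main@A [exp=H main=A]
After op 5 (checkout): HEAD=exp@H [exp=H main=A]
After op 6 (branch): HEAD=exp@H [exp=H main=A work=H]
After op 7 (commit): HEAD=exp@G [exp=G main=A work=H]
After op 8 (reset): HEAD=exp@A [exp=A main=A work=H]
After op 9 (commit): HEAD=exp@K [exp=K main=A work=H]
After op 10 (reset): HEAD=exp@A [exp=A main=A work=H]
commit A: parents=[]
commit F: parents=['H', 'H']
commit G: parents=['H']
commit H: parents=['A']
commit K: parents=['A']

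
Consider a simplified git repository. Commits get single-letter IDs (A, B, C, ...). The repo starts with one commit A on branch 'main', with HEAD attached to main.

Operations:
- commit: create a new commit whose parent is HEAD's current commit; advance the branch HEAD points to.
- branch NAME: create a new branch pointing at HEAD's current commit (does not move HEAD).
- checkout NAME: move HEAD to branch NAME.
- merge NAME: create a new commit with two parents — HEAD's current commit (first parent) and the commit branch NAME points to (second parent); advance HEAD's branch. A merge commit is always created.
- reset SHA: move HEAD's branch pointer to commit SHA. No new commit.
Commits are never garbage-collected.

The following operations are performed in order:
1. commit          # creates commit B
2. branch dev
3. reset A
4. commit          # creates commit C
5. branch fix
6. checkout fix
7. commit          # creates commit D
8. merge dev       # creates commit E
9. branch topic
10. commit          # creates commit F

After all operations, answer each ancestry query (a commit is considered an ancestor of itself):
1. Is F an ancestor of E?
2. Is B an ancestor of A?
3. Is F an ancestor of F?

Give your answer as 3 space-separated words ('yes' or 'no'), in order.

Answer: no no yes

Derivation:
After op 1 (commit): HEAD=main@B [main=B]
After op 2 (branch): HEAD=main@B [dev=B main=B]
After op 3 (reset): HEAD=main@A [dev=B main=A]
After op 4 (commit): HEAD=main@C [dev=B main=C]
After op 5 (branch): HEAD=main@C [dev=B fix=C main=C]
After op 6 (checkout): HEAD=fix@C [dev=B fix=C main=C]
After op 7 (commit): HEAD=fix@D [dev=B fix=D main=C]
After op 8 (merge): HEAD=fix@E [dev=B fix=E main=C]
After op 9 (branch): HEAD=fix@E [dev=B fix=E main=C topic=E]
After op 10 (commit): HEAD=fix@F [dev=B fix=F main=C topic=E]
ancestors(E) = {A,B,C,D,E}; F in? no
ancestors(A) = {A}; B in? no
ancestors(F) = {A,B,C,D,E,F}; F in? yes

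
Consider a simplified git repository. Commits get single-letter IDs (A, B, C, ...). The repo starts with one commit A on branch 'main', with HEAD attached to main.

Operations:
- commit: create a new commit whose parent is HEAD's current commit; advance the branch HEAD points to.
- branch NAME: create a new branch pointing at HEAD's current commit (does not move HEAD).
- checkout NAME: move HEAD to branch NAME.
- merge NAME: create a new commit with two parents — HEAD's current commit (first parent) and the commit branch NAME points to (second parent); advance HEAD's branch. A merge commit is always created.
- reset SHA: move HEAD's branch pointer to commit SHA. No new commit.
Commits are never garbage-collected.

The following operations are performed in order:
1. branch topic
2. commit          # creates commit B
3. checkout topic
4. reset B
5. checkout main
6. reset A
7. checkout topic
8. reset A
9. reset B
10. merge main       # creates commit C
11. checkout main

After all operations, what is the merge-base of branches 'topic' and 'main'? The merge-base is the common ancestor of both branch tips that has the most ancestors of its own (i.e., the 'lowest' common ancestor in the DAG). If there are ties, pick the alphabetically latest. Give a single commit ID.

Answer: A

Derivation:
After op 1 (branch): HEAD=main@A [main=A topic=A]
After op 2 (commit): HEAD=main@B [main=B topic=A]
After op 3 (checkout): HEAD=topic@A [main=B topic=A]
After op 4 (reset): HEAD=topic@B [main=B topic=B]
After op 5 (checkout): HEAD=main@B [main=B topic=B]
After op 6 (reset): HEAD=main@A [main=A topic=B]
After op 7 (checkout): HEAD=topic@B [main=A topic=B]
After op 8 (reset): HEAD=topic@A [main=A topic=A]
After op 9 (reset): HEAD=topic@B [main=A topic=B]
After op 10 (merge): HEAD=topic@C [main=A topic=C]
After op 11 (checkout): HEAD=main@A [main=A topic=C]
ancestors(topic=C): ['A', 'B', 'C']
ancestors(main=A): ['A']
common: ['A']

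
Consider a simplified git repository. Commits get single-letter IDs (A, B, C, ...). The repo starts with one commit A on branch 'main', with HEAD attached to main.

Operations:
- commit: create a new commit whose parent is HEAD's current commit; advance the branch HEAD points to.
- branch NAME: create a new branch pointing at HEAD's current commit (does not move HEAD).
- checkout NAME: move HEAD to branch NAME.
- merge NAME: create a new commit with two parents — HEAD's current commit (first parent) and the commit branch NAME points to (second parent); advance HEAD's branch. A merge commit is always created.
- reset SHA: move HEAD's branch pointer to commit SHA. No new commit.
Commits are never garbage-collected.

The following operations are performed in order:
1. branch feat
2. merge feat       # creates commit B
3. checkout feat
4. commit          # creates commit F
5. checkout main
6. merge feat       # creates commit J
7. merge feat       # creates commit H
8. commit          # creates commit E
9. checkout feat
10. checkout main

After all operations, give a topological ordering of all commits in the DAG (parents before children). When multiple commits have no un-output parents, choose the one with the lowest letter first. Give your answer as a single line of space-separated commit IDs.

Answer: A B F J H E

Derivation:
After op 1 (branch): HEAD=main@A [feat=A main=A]
After op 2 (merge): HEAD=main@B [feat=A main=B]
After op 3 (checkout): HEAD=feat@A [feat=A main=B]
After op 4 (commit): HEAD=feat@F [feat=F main=B]
After op 5 (checkout): HEAD=main@B [feat=F main=B]
After op 6 (merge): HEAD=main@J [feat=F main=J]
After op 7 (merge): HEAD=main@H [feat=F main=H]
After op 8 (commit): HEAD=main@E [feat=F main=E]
After op 9 (checkout): HEAD=feat@F [feat=F main=E]
After op 10 (checkout): HEAD=main@E [feat=F main=E]
commit A: parents=[]
commit B: parents=['A', 'A']
commit E: parents=['H']
commit F: parents=['A']
commit H: parents=['J', 'F']
commit J: parents=['B', 'F']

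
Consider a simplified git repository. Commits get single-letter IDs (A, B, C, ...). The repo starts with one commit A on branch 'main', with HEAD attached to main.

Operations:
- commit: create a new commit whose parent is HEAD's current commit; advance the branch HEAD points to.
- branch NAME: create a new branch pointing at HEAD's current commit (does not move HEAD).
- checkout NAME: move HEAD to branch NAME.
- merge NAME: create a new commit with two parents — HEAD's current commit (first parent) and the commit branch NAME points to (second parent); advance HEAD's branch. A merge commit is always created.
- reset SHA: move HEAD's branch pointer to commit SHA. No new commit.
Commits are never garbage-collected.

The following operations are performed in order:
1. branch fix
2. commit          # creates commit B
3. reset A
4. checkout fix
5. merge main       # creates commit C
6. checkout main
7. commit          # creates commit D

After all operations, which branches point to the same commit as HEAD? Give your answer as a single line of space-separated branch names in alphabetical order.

Answer: main

Derivation:
After op 1 (branch): HEAD=main@A [fix=A main=A]
After op 2 (commit): HEAD=main@B [fix=A main=B]
After op 3 (reset): HEAD=main@A [fix=A main=A]
After op 4 (checkout): HEAD=fix@A [fix=A main=A]
After op 5 (merge): HEAD=fix@C [fix=C main=A]
After op 6 (checkout): HEAD=main@A [fix=C main=A]
After op 7 (commit): HEAD=main@D [fix=C main=D]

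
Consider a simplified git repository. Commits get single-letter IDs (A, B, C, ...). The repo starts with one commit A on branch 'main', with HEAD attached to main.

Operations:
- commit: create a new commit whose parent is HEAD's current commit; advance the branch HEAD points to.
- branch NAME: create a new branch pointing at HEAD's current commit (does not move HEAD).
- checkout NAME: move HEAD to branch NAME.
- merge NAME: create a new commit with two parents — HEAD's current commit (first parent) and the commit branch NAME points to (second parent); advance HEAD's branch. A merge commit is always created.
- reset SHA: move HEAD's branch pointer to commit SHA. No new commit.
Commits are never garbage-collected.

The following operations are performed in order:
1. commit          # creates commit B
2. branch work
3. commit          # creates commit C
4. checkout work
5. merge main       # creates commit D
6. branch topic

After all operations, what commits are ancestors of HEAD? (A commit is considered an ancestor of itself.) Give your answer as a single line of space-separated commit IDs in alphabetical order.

After op 1 (commit): HEAD=main@B [main=B]
After op 2 (branch): HEAD=main@B [main=B work=B]
After op 3 (commit): HEAD=main@C [main=C work=B]
After op 4 (checkout): HEAD=work@B [main=C work=B]
After op 5 (merge): HEAD=work@D [main=C work=D]
After op 6 (branch): HEAD=work@D [main=C topic=D work=D]

Answer: A B C D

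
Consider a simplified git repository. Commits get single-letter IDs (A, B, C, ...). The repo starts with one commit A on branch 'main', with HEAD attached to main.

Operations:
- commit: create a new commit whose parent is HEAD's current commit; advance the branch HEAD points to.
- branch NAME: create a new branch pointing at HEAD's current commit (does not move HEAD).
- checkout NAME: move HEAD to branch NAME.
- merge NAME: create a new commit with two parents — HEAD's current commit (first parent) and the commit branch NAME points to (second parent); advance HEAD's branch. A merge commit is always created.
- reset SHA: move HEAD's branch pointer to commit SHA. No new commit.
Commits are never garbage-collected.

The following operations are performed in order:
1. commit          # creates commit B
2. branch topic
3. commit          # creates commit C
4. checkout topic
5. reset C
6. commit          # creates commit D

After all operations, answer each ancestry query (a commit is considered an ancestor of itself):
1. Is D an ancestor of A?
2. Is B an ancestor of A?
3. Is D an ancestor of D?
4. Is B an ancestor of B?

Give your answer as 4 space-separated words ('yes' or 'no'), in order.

Answer: no no yes yes

Derivation:
After op 1 (commit): HEAD=main@B [main=B]
After op 2 (branch): HEAD=main@B [main=B topic=B]
After op 3 (commit): HEAD=main@C [main=C topic=B]
After op 4 (checkout): HEAD=topic@B [main=C topic=B]
After op 5 (reset): HEAD=topic@C [main=C topic=C]
After op 6 (commit): HEAD=topic@D [main=C topic=D]
ancestors(A) = {A}; D in? no
ancestors(A) = {A}; B in? no
ancestors(D) = {A,B,C,D}; D in? yes
ancestors(B) = {A,B}; B in? yes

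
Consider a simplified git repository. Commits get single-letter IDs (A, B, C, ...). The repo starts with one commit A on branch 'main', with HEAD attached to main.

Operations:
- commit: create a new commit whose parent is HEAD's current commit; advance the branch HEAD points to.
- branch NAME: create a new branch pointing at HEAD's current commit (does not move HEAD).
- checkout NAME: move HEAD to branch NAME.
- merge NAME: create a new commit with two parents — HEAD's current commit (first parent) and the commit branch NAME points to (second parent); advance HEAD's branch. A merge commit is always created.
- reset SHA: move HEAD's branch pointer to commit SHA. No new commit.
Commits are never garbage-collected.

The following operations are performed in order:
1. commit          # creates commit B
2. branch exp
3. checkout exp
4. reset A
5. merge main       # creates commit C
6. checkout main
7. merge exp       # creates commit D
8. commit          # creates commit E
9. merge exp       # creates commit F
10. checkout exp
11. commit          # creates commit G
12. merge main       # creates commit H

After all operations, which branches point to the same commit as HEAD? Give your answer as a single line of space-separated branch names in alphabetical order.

Answer: exp

Derivation:
After op 1 (commit): HEAD=main@B [main=B]
After op 2 (branch): HEAD=main@B [exp=B main=B]
After op 3 (checkout): HEAD=exp@B [exp=B main=B]
After op 4 (reset): HEAD=exp@A [exp=A main=B]
After op 5 (merge): HEAD=exp@C [exp=C main=B]
After op 6 (checkout): HEAD=main@B [exp=C main=B]
After op 7 (merge): HEAD=main@D [exp=C main=D]
After op 8 (commit): HEAD=main@E [exp=C main=E]
After op 9 (merge): HEAD=main@F [exp=C main=F]
After op 10 (checkout): HEAD=exp@C [exp=C main=F]
After op 11 (commit): HEAD=exp@G [exp=G main=F]
After op 12 (merge): HEAD=exp@H [exp=H main=F]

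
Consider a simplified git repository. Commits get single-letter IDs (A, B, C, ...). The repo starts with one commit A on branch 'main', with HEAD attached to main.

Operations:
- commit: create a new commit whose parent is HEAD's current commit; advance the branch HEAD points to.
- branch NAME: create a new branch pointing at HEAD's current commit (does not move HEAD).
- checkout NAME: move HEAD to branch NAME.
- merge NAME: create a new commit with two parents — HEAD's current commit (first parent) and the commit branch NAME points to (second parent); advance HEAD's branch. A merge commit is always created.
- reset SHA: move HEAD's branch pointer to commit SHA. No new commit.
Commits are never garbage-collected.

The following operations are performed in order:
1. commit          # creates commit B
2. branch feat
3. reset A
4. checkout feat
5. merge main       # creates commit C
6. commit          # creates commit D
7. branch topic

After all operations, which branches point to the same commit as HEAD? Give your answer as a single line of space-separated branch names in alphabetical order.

Answer: feat topic

Derivation:
After op 1 (commit): HEAD=main@B [main=B]
After op 2 (branch): HEAD=main@B [feat=B main=B]
After op 3 (reset): HEAD=main@A [feat=B main=A]
After op 4 (checkout): HEAD=feat@B [feat=B main=A]
After op 5 (merge): HEAD=feat@C [feat=C main=A]
After op 6 (commit): HEAD=feat@D [feat=D main=A]
After op 7 (branch): HEAD=feat@D [feat=D main=A topic=D]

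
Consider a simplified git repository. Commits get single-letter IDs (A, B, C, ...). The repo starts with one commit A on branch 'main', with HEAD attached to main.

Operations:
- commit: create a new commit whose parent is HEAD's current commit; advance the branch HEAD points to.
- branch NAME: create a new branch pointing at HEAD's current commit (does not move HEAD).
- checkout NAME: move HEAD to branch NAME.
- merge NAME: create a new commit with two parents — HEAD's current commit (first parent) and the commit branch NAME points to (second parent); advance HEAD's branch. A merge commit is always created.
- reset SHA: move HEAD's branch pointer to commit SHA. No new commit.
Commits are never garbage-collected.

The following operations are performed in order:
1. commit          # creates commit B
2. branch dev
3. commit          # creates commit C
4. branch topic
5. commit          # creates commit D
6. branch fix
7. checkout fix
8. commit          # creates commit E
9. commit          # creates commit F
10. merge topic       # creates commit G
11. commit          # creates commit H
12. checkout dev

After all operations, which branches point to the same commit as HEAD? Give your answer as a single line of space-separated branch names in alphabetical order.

After op 1 (commit): HEAD=main@B [main=B]
After op 2 (branch): HEAD=main@B [dev=B main=B]
After op 3 (commit): HEAD=main@C [dev=B main=C]
After op 4 (branch): HEAD=main@C [dev=B main=C topic=C]
After op 5 (commit): HEAD=main@D [dev=B main=D topic=C]
After op 6 (branch): HEAD=main@D [dev=B fix=D main=D topic=C]
After op 7 (checkout): HEAD=fix@D [dev=B fix=D main=D topic=C]
After op 8 (commit): HEAD=fix@E [dev=B fix=E main=D topic=C]
After op 9 (commit): HEAD=fix@F [dev=B fix=F main=D topic=C]
After op 10 (merge): HEAD=fix@G [dev=B fix=G main=D topic=C]
After op 11 (commit): HEAD=fix@H [dev=B fix=H main=D topic=C]
After op 12 (checkout): HEAD=dev@B [dev=B fix=H main=D topic=C]

Answer: dev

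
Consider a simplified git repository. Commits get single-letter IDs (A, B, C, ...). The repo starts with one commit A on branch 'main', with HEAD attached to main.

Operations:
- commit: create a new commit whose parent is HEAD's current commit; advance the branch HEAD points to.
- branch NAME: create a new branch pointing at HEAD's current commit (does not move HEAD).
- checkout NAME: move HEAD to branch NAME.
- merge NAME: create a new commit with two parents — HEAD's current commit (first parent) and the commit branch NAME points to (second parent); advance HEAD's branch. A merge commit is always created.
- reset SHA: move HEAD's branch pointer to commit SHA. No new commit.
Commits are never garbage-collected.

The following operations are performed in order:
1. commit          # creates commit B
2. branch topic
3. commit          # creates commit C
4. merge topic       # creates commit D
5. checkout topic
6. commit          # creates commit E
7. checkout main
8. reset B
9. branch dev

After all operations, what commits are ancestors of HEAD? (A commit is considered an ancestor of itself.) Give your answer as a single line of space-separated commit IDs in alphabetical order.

After op 1 (commit): HEAD=main@B [main=B]
After op 2 (branch): HEAD=main@B [main=B topic=B]
After op 3 (commit): HEAD=main@C [main=C topic=B]
After op 4 (merge): HEAD=main@D [main=D topic=B]
After op 5 (checkout): HEAD=topic@B [main=D topic=B]
After op 6 (commit): HEAD=topic@E [main=D topic=E]
After op 7 (checkout): HEAD=main@D [main=D topic=E]
After op 8 (reset): HEAD=main@B [main=B topic=E]
After op 9 (branch): HEAD=main@B [dev=B main=B topic=E]

Answer: A B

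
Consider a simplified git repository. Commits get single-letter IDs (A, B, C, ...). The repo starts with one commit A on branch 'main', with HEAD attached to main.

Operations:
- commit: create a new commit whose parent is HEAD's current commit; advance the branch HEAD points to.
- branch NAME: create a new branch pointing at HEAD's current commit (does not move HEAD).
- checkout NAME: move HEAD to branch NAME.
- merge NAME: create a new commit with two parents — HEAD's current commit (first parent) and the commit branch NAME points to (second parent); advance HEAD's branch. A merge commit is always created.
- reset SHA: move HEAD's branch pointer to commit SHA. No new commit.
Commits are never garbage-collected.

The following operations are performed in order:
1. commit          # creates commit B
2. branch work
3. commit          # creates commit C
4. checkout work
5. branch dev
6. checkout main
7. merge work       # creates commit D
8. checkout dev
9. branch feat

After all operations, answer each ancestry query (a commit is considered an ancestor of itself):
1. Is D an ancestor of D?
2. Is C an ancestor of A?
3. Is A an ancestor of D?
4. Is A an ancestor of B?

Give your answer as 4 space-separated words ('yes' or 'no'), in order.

After op 1 (commit): HEAD=main@B [main=B]
After op 2 (branch): HEAD=main@B [main=B work=B]
After op 3 (commit): HEAD=main@C [main=C work=B]
After op 4 (checkout): HEAD=work@B [main=C work=B]
After op 5 (branch): HEAD=work@B [dev=B main=C work=B]
After op 6 (checkout): HEAD=main@C [dev=B main=C work=B]
After op 7 (merge): HEAD=main@D [dev=B main=D work=B]
After op 8 (checkout): HEAD=dev@B [dev=B main=D work=B]
After op 9 (branch): HEAD=dev@B [dev=B feat=B main=D work=B]
ancestors(D) = {A,B,C,D}; D in? yes
ancestors(A) = {A}; C in? no
ancestors(D) = {A,B,C,D}; A in? yes
ancestors(B) = {A,B}; A in? yes

Answer: yes no yes yes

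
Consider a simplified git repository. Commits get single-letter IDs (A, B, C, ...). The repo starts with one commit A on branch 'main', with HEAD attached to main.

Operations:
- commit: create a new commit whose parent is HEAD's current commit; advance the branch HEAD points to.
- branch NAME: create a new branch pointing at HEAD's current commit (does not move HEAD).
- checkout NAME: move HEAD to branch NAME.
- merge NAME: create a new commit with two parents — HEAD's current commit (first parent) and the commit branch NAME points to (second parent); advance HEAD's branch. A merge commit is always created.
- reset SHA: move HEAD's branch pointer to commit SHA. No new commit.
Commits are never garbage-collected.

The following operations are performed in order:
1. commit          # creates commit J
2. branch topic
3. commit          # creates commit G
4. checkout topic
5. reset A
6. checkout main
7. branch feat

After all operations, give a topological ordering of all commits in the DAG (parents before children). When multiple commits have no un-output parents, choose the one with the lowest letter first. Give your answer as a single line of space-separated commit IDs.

After op 1 (commit): HEAD=main@J [main=J]
After op 2 (branch): HEAD=main@J [main=J topic=J]
After op 3 (commit): HEAD=main@G [main=G topic=J]
After op 4 (checkout): HEAD=topic@J [main=G topic=J]
After op 5 (reset): HEAD=topic@A [main=G topic=A]
After op 6 (checkout): HEAD=main@G [main=G topic=A]
After op 7 (branch): HEAD=main@G [feat=G main=G topic=A]
commit A: parents=[]
commit G: parents=['J']
commit J: parents=['A']

Answer: A J G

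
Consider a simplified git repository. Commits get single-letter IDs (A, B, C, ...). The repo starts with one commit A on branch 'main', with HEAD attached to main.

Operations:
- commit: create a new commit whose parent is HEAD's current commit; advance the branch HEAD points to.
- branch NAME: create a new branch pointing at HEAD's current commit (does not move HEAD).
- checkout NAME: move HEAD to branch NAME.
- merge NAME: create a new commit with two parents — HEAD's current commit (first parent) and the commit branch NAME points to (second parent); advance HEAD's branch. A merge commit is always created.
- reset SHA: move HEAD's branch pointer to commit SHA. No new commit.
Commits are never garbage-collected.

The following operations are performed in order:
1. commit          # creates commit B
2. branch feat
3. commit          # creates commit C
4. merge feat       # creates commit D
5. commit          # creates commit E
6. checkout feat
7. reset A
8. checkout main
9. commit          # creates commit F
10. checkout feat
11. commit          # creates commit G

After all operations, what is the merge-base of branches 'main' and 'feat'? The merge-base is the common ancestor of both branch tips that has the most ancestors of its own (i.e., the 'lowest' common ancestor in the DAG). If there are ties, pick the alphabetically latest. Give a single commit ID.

Answer: A

Derivation:
After op 1 (commit): HEAD=main@B [main=B]
After op 2 (branch): HEAD=main@B [feat=B main=B]
After op 3 (commit): HEAD=main@C [feat=B main=C]
After op 4 (merge): HEAD=main@D [feat=B main=D]
After op 5 (commit): HEAD=main@E [feat=B main=E]
After op 6 (checkout): HEAD=feat@B [feat=B main=E]
After op 7 (reset): HEAD=feat@A [feat=A main=E]
After op 8 (checkout): HEAD=main@E [feat=A main=E]
After op 9 (commit): HEAD=main@F [feat=A main=F]
After op 10 (checkout): HEAD=feat@A [feat=A main=F]
After op 11 (commit): HEAD=feat@G [feat=G main=F]
ancestors(main=F): ['A', 'B', 'C', 'D', 'E', 'F']
ancestors(feat=G): ['A', 'G']
common: ['A']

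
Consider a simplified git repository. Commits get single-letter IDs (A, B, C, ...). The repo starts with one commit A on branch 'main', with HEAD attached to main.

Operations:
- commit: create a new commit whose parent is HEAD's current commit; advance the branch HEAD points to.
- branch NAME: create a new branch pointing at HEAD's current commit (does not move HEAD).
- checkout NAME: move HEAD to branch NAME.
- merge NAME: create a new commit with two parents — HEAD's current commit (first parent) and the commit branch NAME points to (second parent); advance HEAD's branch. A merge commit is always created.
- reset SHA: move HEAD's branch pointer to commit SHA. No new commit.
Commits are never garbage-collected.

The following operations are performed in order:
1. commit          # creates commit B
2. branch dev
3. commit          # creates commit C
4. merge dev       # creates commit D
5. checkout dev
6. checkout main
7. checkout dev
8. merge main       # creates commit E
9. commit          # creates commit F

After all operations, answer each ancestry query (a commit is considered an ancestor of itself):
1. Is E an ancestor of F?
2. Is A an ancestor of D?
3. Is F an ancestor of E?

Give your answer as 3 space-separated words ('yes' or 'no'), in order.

After op 1 (commit): HEAD=main@B [main=B]
After op 2 (branch): HEAD=main@B [dev=B main=B]
After op 3 (commit): HEAD=main@C [dev=B main=C]
After op 4 (merge): HEAD=main@D [dev=B main=D]
After op 5 (checkout): HEAD=dev@B [dev=B main=D]
After op 6 (checkout): HEAD=main@D [dev=B main=D]
After op 7 (checkout): HEAD=dev@B [dev=B main=D]
After op 8 (merge): HEAD=dev@E [dev=E main=D]
After op 9 (commit): HEAD=dev@F [dev=F main=D]
ancestors(F) = {A,B,C,D,E,F}; E in? yes
ancestors(D) = {A,B,C,D}; A in? yes
ancestors(E) = {A,B,C,D,E}; F in? no

Answer: yes yes no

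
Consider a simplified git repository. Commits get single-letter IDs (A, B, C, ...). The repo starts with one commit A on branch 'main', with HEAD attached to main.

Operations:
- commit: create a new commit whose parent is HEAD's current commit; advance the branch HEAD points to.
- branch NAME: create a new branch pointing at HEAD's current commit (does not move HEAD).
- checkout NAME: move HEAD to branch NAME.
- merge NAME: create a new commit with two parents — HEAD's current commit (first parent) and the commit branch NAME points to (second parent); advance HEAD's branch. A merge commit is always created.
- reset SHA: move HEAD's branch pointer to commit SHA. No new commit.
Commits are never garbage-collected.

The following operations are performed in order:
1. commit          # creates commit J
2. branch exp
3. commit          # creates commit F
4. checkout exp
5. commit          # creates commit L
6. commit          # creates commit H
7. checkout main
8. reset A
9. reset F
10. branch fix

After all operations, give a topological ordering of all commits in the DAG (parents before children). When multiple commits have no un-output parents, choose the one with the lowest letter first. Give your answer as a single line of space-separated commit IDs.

After op 1 (commit): HEAD=main@J [main=J]
After op 2 (branch): HEAD=main@J [exp=J main=J]
After op 3 (commit): HEAD=main@F [exp=J main=F]
After op 4 (checkout): HEAD=exp@J [exp=J main=F]
After op 5 (commit): HEAD=exp@L [exp=L main=F]
After op 6 (commit): HEAD=exp@H [exp=H main=F]
After op 7 (checkout): HEAD=main@F [exp=H main=F]
After op 8 (reset): HEAD=main@A [exp=H main=A]
After op 9 (reset): HEAD=main@F [exp=H main=F]
After op 10 (branch): HEAD=main@F [exp=H fix=F main=F]
commit A: parents=[]
commit F: parents=['J']
commit H: parents=['L']
commit J: parents=['A']
commit L: parents=['J']

Answer: A J F L H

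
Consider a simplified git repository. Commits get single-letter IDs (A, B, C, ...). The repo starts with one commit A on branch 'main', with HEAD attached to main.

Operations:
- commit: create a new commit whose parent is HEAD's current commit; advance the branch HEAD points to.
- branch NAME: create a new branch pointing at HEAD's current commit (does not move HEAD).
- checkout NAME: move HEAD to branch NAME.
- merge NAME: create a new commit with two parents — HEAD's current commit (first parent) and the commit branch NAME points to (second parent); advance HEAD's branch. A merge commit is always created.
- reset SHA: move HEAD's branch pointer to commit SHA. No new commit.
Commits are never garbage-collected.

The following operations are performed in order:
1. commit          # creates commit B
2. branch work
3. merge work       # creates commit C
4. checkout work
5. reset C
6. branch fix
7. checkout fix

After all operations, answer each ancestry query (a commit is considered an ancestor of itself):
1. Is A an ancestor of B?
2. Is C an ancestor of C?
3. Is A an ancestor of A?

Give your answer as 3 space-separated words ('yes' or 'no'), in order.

After op 1 (commit): HEAD=main@B [main=B]
After op 2 (branch): HEAD=main@B [main=B work=B]
After op 3 (merge): HEAD=main@C [main=C work=B]
After op 4 (checkout): HEAD=work@B [main=C work=B]
After op 5 (reset): HEAD=work@C [main=C work=C]
After op 6 (branch): HEAD=work@C [fix=C main=C work=C]
After op 7 (checkout): HEAD=fix@C [fix=C main=C work=C]
ancestors(B) = {A,B}; A in? yes
ancestors(C) = {A,B,C}; C in? yes
ancestors(A) = {A}; A in? yes

Answer: yes yes yes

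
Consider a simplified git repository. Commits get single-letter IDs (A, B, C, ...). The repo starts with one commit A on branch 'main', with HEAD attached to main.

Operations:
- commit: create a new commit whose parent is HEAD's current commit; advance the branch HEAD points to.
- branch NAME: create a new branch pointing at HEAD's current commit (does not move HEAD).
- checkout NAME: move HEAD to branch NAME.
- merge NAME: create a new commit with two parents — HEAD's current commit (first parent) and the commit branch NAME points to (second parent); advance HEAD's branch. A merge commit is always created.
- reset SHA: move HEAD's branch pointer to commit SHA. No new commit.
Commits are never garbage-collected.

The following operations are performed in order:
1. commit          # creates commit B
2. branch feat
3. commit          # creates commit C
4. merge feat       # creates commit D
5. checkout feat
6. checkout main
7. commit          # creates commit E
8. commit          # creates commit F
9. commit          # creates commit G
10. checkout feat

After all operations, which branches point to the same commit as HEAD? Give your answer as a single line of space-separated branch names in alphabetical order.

Answer: feat

Derivation:
After op 1 (commit): HEAD=main@B [main=B]
After op 2 (branch): HEAD=main@B [feat=B main=B]
After op 3 (commit): HEAD=main@C [feat=B main=C]
After op 4 (merge): HEAD=main@D [feat=B main=D]
After op 5 (checkout): HEAD=feat@B [feat=B main=D]
After op 6 (checkout): HEAD=main@D [feat=B main=D]
After op 7 (commit): HEAD=main@E [feat=B main=E]
After op 8 (commit): HEAD=main@F [feat=B main=F]
After op 9 (commit): HEAD=main@G [feat=B main=G]
After op 10 (checkout): HEAD=feat@B [feat=B main=G]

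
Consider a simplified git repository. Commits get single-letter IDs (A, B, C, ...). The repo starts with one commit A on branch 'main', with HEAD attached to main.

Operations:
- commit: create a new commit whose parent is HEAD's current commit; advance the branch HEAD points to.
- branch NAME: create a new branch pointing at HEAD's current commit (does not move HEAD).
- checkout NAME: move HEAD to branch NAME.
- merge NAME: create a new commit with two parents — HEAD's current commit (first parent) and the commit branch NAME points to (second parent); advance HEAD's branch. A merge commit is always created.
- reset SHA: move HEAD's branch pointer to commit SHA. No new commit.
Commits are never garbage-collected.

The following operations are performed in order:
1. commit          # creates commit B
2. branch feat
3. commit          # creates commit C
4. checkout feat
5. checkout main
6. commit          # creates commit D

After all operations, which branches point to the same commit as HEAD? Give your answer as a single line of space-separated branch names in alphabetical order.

After op 1 (commit): HEAD=main@B [main=B]
After op 2 (branch): HEAD=main@B [feat=B main=B]
After op 3 (commit): HEAD=main@C [feat=B main=C]
After op 4 (checkout): HEAD=feat@B [feat=B main=C]
After op 5 (checkout): HEAD=main@C [feat=B main=C]
After op 6 (commit): HEAD=main@D [feat=B main=D]

Answer: main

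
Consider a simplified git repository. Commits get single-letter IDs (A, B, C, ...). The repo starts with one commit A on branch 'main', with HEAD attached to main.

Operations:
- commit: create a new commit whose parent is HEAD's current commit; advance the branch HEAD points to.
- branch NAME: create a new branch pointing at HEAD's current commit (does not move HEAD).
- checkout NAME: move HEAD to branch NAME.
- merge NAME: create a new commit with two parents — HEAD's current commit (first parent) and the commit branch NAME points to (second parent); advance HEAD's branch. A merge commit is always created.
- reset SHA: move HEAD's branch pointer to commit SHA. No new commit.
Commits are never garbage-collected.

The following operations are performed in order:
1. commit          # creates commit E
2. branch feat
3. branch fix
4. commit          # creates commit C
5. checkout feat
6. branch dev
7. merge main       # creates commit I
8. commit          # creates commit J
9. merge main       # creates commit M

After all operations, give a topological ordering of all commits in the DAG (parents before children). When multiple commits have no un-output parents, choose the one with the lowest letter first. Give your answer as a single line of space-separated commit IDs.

After op 1 (commit): HEAD=main@E [main=E]
After op 2 (branch): HEAD=main@E [feat=E main=E]
After op 3 (branch): HEAD=main@E [feat=E fix=E main=E]
After op 4 (commit): HEAD=main@C [feat=E fix=E main=C]
After op 5 (checkout): HEAD=feat@E [feat=E fix=E main=C]
After op 6 (branch): HEAD=feat@E [dev=E feat=E fix=E main=C]
After op 7 (merge): HEAD=feat@I [dev=E feat=I fix=E main=C]
After op 8 (commit): HEAD=feat@J [dev=E feat=J fix=E main=C]
After op 9 (merge): HEAD=feat@M [dev=E feat=M fix=E main=C]
commit A: parents=[]
commit C: parents=['E']
commit E: parents=['A']
commit I: parents=['E', 'C']
commit J: parents=['I']
commit M: parents=['J', 'C']

Answer: A E C I J M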